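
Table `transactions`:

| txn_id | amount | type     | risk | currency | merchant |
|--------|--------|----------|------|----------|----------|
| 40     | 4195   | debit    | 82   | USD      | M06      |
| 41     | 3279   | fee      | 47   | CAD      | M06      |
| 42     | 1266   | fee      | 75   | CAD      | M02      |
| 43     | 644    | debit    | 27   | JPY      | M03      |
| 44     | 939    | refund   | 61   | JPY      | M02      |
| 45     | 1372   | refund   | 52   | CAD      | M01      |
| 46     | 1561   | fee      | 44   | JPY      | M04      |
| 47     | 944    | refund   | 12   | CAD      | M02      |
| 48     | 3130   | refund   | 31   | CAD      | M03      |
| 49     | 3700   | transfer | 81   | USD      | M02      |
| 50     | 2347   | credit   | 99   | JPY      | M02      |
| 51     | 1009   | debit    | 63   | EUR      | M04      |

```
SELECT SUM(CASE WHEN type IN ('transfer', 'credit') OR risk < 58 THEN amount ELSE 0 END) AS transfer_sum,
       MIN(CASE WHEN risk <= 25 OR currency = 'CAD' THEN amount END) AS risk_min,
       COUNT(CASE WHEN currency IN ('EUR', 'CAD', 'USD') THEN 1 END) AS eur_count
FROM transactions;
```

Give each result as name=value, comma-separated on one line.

transfer_sum=16977, risk_min=944, eur_count=8

[transfer_sum: type IN ('transfer', 'credit') OR risk < 58]
txn_id=40: ✗
txn_id=41: ✓ → 3279
txn_id=42: ✗
txn_id=43: ✓ → 644
txn_id=44: ✗
txn_id=45: ✓ → 1372
txn_id=46: ✓ → 1561
txn_id=47: ✓ → 944
txn_id=48: ✓ → 3130
txn_id=49: ✓ → 3700
txn_id=50: ✓ → 2347
txn_id=51: ✗
transfer_sum = 3279 + 644 + 1372 + 1561 + 944 + 3130 + 3700 + 2347 = 16977
—
[risk_min: risk <= 25 OR currency = 'CAD']
txn_id=40: ✗
txn_id=41: ✓ → 3279
txn_id=42: ✓ → 1266
txn_id=43: ✗
txn_id=44: ✗
txn_id=45: ✓ → 1372
txn_id=46: ✗
txn_id=47: ✓ → 944
txn_id=48: ✓ → 3130
txn_id=49: ✗
txn_id=50: ✗
txn_id=51: ✗
risk_min = MIN(3279, 1266, 1372, 944, 3130) = 944
—
[eur_count: currency IN ('EUR', 'CAD', 'USD')]
txn_id=40: ✓ → 1
txn_id=41: ✓ → 1
txn_id=42: ✓ → 1
txn_id=43: ✗
txn_id=44: ✗
txn_id=45: ✓ → 1
txn_id=46: ✗
txn_id=47: ✓ → 1
txn_id=48: ✓ → 1
txn_id=49: ✓ → 1
txn_id=50: ✗
txn_id=51: ✓ → 1
eur_count = COUNT(1, 1, 1, 1, 1, 1, 1, 1) = 8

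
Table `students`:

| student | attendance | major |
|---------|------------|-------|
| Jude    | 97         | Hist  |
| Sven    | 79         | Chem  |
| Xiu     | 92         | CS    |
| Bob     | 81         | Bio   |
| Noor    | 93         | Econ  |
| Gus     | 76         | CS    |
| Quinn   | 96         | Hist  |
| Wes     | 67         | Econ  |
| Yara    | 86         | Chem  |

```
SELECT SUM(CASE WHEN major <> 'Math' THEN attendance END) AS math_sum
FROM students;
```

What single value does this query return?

student=Jude: ✓ → 97
student=Sven: ✓ → 79
student=Xiu: ✓ → 92
student=Bob: ✓ → 81
student=Noor: ✓ → 93
student=Gus: ✓ → 76
student=Quinn: ✓ → 96
student=Wes: ✓ → 67
student=Yara: ✓ → 86
math_sum = 97 + 79 + 92 + 81 + 93 + 76 + 96 + 67 + 86 = 767

767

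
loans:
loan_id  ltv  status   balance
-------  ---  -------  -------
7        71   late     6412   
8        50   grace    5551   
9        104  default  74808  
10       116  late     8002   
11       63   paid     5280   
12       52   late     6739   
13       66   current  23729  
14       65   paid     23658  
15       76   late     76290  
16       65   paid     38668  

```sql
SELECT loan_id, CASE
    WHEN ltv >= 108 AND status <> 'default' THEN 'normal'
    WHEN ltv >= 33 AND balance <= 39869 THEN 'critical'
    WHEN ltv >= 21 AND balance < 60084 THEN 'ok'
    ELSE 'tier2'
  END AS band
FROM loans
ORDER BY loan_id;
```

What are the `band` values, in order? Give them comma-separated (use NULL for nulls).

loan_id=7: ltv >= 33 AND balance <= 39869 → critical
loan_id=8: ltv >= 33 AND balance <= 39869 → critical
loan_id=9: ELSE → tier2
loan_id=10: ltv >= 108 AND status <> 'default' → normal
loan_id=11: ltv >= 33 AND balance <= 39869 → critical
loan_id=12: ltv >= 33 AND balance <= 39869 → critical
loan_id=13: ltv >= 33 AND balance <= 39869 → critical
loan_id=14: ltv >= 33 AND balance <= 39869 → critical
loan_id=15: ELSE → tier2
loan_id=16: ltv >= 33 AND balance <= 39869 → critical

critical, critical, tier2, normal, critical, critical, critical, critical, tier2, critical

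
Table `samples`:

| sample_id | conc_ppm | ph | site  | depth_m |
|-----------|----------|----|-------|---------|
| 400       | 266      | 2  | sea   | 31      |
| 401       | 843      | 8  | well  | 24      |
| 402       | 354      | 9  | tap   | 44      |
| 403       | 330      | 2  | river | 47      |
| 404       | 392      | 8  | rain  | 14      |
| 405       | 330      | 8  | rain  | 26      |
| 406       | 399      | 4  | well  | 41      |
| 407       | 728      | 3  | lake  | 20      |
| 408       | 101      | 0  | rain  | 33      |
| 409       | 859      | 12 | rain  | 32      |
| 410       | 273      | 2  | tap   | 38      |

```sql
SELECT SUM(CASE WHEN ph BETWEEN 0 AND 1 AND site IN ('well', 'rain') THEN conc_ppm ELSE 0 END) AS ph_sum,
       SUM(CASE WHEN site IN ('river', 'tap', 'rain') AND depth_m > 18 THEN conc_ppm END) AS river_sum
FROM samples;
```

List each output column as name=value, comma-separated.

[ph_sum: ph BETWEEN 0 AND 1 AND site IN ('well', 'rain')]
sample_id=400: ✗
sample_id=401: ✗
sample_id=402: ✗
sample_id=403: ✗
sample_id=404: ✗
sample_id=405: ✗
sample_id=406: ✗
sample_id=407: ✗
sample_id=408: ✓ → 101
sample_id=409: ✗
sample_id=410: ✗
ph_sum = 101
—
[river_sum: site IN ('river', 'tap', 'rain') AND depth_m > 18]
sample_id=400: ✗
sample_id=401: ✗
sample_id=402: ✓ → 354
sample_id=403: ✓ → 330
sample_id=404: ✗
sample_id=405: ✓ → 330
sample_id=406: ✗
sample_id=407: ✗
sample_id=408: ✓ → 101
sample_id=409: ✓ → 859
sample_id=410: ✓ → 273
river_sum = 354 + 330 + 330 + 101 + 859 + 273 = 2247

ph_sum=101, river_sum=2247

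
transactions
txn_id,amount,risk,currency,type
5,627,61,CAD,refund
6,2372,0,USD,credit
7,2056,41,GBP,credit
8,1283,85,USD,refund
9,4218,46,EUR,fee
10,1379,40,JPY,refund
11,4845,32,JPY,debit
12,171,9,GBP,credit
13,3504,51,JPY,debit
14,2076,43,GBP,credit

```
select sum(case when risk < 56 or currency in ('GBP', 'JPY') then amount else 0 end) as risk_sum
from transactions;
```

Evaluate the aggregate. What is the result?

20621

txn_id=5: ✗
txn_id=6: ✓ → 2372
txn_id=7: ✓ → 2056
txn_id=8: ✗
txn_id=9: ✓ → 4218
txn_id=10: ✓ → 1379
txn_id=11: ✓ → 4845
txn_id=12: ✓ → 171
txn_id=13: ✓ → 3504
txn_id=14: ✓ → 2076
risk_sum = 2372 + 2056 + 4218 + 1379 + 4845 + 171 + 3504 + 2076 = 20621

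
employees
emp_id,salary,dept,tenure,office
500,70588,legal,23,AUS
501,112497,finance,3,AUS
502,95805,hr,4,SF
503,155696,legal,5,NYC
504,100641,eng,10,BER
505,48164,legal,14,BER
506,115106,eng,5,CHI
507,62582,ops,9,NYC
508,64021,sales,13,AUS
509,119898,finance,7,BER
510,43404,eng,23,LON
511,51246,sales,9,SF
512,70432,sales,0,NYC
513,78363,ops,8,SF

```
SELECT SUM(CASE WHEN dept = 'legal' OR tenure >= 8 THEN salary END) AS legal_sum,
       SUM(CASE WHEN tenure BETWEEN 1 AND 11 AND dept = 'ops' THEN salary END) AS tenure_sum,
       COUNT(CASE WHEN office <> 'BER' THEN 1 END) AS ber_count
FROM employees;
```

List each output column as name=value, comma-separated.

legal_sum=674705, tenure_sum=140945, ber_count=11

[legal_sum: dept = 'legal' OR tenure >= 8]
emp_id=500: ✓ → 70588
emp_id=501: ✗
emp_id=502: ✗
emp_id=503: ✓ → 155696
emp_id=504: ✓ → 100641
emp_id=505: ✓ → 48164
emp_id=506: ✗
emp_id=507: ✓ → 62582
emp_id=508: ✓ → 64021
emp_id=509: ✗
emp_id=510: ✓ → 43404
emp_id=511: ✓ → 51246
emp_id=512: ✗
emp_id=513: ✓ → 78363
legal_sum = 70588 + 155696 + 100641 + 48164 + 62582 + 64021 + 43404 + 51246 + 78363 = 674705
—
[tenure_sum: tenure BETWEEN 1 AND 11 AND dept = 'ops']
emp_id=500: ✗
emp_id=501: ✗
emp_id=502: ✗
emp_id=503: ✗
emp_id=504: ✗
emp_id=505: ✗
emp_id=506: ✗
emp_id=507: ✓ → 62582
emp_id=508: ✗
emp_id=509: ✗
emp_id=510: ✗
emp_id=511: ✗
emp_id=512: ✗
emp_id=513: ✓ → 78363
tenure_sum = 62582 + 78363 = 140945
—
[ber_count: office <> 'BER']
emp_id=500: ✓ → 1
emp_id=501: ✓ → 1
emp_id=502: ✓ → 1
emp_id=503: ✓ → 1
emp_id=504: ✗
emp_id=505: ✗
emp_id=506: ✓ → 1
emp_id=507: ✓ → 1
emp_id=508: ✓ → 1
emp_id=509: ✗
emp_id=510: ✓ → 1
emp_id=511: ✓ → 1
emp_id=512: ✓ → 1
emp_id=513: ✓ → 1
ber_count = COUNT(1, 1, 1, 1, 1, 1, 1, 1, 1, 1, 1) = 11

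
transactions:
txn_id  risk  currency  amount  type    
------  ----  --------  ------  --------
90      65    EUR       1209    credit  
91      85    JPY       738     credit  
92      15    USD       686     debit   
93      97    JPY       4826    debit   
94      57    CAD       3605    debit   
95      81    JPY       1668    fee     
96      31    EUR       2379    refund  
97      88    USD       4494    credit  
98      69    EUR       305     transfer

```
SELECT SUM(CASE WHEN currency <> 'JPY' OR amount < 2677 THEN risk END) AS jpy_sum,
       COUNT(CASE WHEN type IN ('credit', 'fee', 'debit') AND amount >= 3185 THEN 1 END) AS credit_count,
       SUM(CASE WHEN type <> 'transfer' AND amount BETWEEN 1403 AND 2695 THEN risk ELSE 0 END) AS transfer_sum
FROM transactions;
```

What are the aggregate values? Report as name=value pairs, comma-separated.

jpy_sum=491, credit_count=3, transfer_sum=112

[jpy_sum: currency <> 'JPY' OR amount < 2677]
txn_id=90: ✓ → 65
txn_id=91: ✓ → 85
txn_id=92: ✓ → 15
txn_id=93: ✗
txn_id=94: ✓ → 57
txn_id=95: ✓ → 81
txn_id=96: ✓ → 31
txn_id=97: ✓ → 88
txn_id=98: ✓ → 69
jpy_sum = 65 + 85 + 15 + 57 + 81 + 31 + 88 + 69 = 491
—
[credit_count: type IN ('credit', 'fee', 'debit') AND amount >= 3185]
txn_id=90: ✗
txn_id=91: ✗
txn_id=92: ✗
txn_id=93: ✓ → 1
txn_id=94: ✓ → 1
txn_id=95: ✗
txn_id=96: ✗
txn_id=97: ✓ → 1
txn_id=98: ✗
credit_count = COUNT(1, 1, 1) = 3
—
[transfer_sum: type <> 'transfer' AND amount BETWEEN 1403 AND 2695]
txn_id=90: ✗
txn_id=91: ✗
txn_id=92: ✗
txn_id=93: ✗
txn_id=94: ✗
txn_id=95: ✓ → 81
txn_id=96: ✓ → 31
txn_id=97: ✗
txn_id=98: ✗
transfer_sum = 81 + 31 = 112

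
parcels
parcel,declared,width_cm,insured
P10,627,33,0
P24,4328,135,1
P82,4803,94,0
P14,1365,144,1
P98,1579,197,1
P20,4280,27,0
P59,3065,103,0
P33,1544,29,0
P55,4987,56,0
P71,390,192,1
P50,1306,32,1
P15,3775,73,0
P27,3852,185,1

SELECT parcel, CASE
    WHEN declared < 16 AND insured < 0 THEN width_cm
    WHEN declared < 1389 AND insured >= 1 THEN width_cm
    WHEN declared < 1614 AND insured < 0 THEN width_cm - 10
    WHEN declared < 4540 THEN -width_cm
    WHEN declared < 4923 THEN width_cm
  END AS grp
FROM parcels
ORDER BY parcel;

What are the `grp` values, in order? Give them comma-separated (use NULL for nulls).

-33, 144, -73, -27, -135, -185, -29, 32, NULL, -103, 192, 94, -197

parcel=P10: declared < 4540 → -33
parcel=P14: declared < 1389 AND insured >= 1 → 144
parcel=P15: declared < 4540 → -73
parcel=P20: declared < 4540 → -27
parcel=P24: declared < 4540 → -135
parcel=P27: declared < 4540 → -185
parcel=P33: declared < 4540 → -29
parcel=P50: declared < 1389 AND insured >= 1 → 32
parcel=P55: (no match → NULL) → NULL
parcel=P59: declared < 4540 → -103
parcel=P71: declared < 1389 AND insured >= 1 → 192
parcel=P82: declared < 4923 → 94
parcel=P98: declared < 4540 → -197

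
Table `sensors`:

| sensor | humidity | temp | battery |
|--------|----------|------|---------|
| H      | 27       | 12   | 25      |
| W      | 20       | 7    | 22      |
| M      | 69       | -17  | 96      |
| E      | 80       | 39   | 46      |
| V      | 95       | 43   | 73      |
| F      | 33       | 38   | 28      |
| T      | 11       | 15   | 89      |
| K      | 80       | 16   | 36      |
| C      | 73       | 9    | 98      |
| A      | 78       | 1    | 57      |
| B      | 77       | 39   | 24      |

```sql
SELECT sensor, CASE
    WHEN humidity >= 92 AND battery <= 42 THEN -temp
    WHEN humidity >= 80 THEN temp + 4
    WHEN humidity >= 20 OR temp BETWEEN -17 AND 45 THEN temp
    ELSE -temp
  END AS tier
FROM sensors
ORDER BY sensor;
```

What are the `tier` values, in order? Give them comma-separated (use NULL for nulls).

sensor=A: humidity >= 20 OR temp BETWEEN -17 AND 45 → 1
sensor=B: humidity >= 20 OR temp BETWEEN -17 AND 45 → 39
sensor=C: humidity >= 20 OR temp BETWEEN -17 AND 45 → 9
sensor=E: humidity >= 80 → 43
sensor=F: humidity >= 20 OR temp BETWEEN -17 AND 45 → 38
sensor=H: humidity >= 20 OR temp BETWEEN -17 AND 45 → 12
sensor=K: humidity >= 80 → 20
sensor=M: humidity >= 20 OR temp BETWEEN -17 AND 45 → -17
sensor=T: humidity >= 20 OR temp BETWEEN -17 AND 45 → 15
sensor=V: humidity >= 80 → 47
sensor=W: humidity >= 20 OR temp BETWEEN -17 AND 45 → 7

1, 39, 9, 43, 38, 12, 20, -17, 15, 47, 7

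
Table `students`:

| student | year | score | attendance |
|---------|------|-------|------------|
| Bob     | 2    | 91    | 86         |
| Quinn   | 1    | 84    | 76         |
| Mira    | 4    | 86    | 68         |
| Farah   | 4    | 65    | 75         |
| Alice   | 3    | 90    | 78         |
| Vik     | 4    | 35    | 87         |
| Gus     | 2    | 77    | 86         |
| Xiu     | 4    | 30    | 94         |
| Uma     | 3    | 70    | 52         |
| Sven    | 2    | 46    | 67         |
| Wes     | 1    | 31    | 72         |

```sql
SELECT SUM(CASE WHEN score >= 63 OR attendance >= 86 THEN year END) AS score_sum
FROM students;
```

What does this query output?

27

student=Bob: ✓ → 2
student=Quinn: ✓ → 1
student=Mira: ✓ → 4
student=Farah: ✓ → 4
student=Alice: ✓ → 3
student=Vik: ✓ → 4
student=Gus: ✓ → 2
student=Xiu: ✓ → 4
student=Uma: ✓ → 3
student=Sven: ✗
student=Wes: ✗
score_sum = 2 + 1 + 4 + 4 + 3 + 4 + 2 + 4 + 3 = 27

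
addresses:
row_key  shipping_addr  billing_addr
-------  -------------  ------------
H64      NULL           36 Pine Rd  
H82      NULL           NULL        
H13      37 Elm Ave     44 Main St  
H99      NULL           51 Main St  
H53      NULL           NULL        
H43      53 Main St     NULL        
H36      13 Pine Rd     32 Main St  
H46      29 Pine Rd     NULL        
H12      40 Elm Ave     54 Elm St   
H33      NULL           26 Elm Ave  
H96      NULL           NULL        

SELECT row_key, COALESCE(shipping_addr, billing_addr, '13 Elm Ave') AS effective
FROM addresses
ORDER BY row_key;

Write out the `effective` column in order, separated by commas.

40 Elm Ave, 37 Elm Ave, 26 Elm Ave, 13 Pine Rd, 53 Main St, 29 Pine Rd, 13 Elm Ave, 36 Pine Rd, 13 Elm Ave, 13 Elm Ave, 51 Main St

row_key=H12: shipping_addr=40 Elm Ave → 40 Elm Ave
row_key=H13: shipping_addr=37 Elm Ave → 37 Elm Ave
row_key=H33: shipping_addr=NULL, billing_addr=26 Elm Ave → 26 Elm Ave
row_key=H36: shipping_addr=13 Pine Rd → 13 Pine Rd
row_key=H43: shipping_addr=53 Main St → 53 Main St
row_key=H46: shipping_addr=29 Pine Rd → 29 Pine Rd
row_key=H53: shipping_addr=NULL, billing_addr=NULL, → literal 13 Elm Ave → 13 Elm Ave
row_key=H64: shipping_addr=NULL, billing_addr=36 Pine Rd → 36 Pine Rd
row_key=H82: shipping_addr=NULL, billing_addr=NULL, → literal 13 Elm Ave → 13 Elm Ave
row_key=H96: shipping_addr=NULL, billing_addr=NULL, → literal 13 Elm Ave → 13 Elm Ave
row_key=H99: shipping_addr=NULL, billing_addr=51 Main St → 51 Main St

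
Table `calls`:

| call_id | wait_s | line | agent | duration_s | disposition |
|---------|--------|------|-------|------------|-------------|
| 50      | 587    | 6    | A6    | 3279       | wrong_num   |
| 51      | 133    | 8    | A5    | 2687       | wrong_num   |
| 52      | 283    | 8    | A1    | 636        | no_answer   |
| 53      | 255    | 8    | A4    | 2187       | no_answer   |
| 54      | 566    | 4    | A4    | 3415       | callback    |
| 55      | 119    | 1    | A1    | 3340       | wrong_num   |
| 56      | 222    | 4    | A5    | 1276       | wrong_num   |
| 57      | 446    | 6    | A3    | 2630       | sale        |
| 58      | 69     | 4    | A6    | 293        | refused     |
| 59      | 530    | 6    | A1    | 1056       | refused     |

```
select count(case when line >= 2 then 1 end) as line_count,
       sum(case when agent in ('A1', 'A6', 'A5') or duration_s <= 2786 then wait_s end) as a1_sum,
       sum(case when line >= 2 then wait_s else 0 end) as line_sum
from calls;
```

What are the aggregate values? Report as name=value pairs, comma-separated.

[line_count: line >= 2]
call_id=50: ✓ → 1
call_id=51: ✓ → 1
call_id=52: ✓ → 1
call_id=53: ✓ → 1
call_id=54: ✓ → 1
call_id=55: ✗
call_id=56: ✓ → 1
call_id=57: ✓ → 1
call_id=58: ✓ → 1
call_id=59: ✓ → 1
line_count = COUNT(1, 1, 1, 1, 1, 1, 1, 1, 1) = 9
—
[a1_sum: agent in ('A1', 'A6', 'A5') or duration_s <= 2786]
call_id=50: ✓ → 587
call_id=51: ✓ → 133
call_id=52: ✓ → 283
call_id=53: ✓ → 255
call_id=54: ✗
call_id=55: ✓ → 119
call_id=56: ✓ → 222
call_id=57: ✓ → 446
call_id=58: ✓ → 69
call_id=59: ✓ → 530
a1_sum = 587 + 133 + 283 + 255 + 119 + 222 + 446 + 69 + 530 = 2644
—
[line_sum: line >= 2]
call_id=50: ✓ → 587
call_id=51: ✓ → 133
call_id=52: ✓ → 283
call_id=53: ✓ → 255
call_id=54: ✓ → 566
call_id=55: ✗
call_id=56: ✓ → 222
call_id=57: ✓ → 446
call_id=58: ✓ → 69
call_id=59: ✓ → 530
line_sum = 587 + 133 + 283 + 255 + 566 + 222 + 446 + 69 + 530 = 3091

line_count=9, a1_sum=2644, line_sum=3091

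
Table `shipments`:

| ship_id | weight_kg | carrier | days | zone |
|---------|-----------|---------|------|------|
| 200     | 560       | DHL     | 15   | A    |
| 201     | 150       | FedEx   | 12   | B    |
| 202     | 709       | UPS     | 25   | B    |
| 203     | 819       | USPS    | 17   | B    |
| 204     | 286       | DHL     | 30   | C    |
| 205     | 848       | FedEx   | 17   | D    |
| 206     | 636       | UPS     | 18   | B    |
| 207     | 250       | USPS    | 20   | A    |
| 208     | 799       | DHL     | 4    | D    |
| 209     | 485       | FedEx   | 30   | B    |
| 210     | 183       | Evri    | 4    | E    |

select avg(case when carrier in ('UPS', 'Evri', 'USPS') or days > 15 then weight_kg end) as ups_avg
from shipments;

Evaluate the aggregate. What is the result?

ship_id=200: ✗
ship_id=201: ✗
ship_id=202: ✓ → 709
ship_id=203: ✓ → 819
ship_id=204: ✓ → 286
ship_id=205: ✓ → 848
ship_id=206: ✓ → 636
ship_id=207: ✓ → 250
ship_id=208: ✗
ship_id=209: ✓ → 485
ship_id=210: ✓ → 183
ups_avg = (709 + 819 + 286 + 848 + 636 + 250 + 485 + 183) / 8 = 527

527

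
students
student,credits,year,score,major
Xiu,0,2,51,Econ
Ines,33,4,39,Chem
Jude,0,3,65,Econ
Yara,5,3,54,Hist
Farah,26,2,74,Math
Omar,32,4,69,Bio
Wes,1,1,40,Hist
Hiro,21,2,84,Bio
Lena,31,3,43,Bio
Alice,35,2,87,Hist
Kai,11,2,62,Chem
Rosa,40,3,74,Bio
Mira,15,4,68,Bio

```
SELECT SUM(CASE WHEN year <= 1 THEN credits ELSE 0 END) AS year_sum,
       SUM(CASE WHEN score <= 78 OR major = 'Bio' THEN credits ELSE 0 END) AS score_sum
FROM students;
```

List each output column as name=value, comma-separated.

[year_sum: year <= 1]
student=Xiu: ✗
student=Ines: ✗
student=Jude: ✗
student=Yara: ✗
student=Farah: ✗
student=Omar: ✗
student=Wes: ✓ → 1
student=Hiro: ✗
student=Lena: ✗
student=Alice: ✗
student=Kai: ✗
student=Rosa: ✗
student=Mira: ✗
year_sum = 1
—
[score_sum: score <= 78 OR major = 'Bio']
student=Xiu: ✓ → 0
student=Ines: ✓ → 33
student=Jude: ✓ → 0
student=Yara: ✓ → 5
student=Farah: ✓ → 26
student=Omar: ✓ → 32
student=Wes: ✓ → 1
student=Hiro: ✓ → 21
student=Lena: ✓ → 31
student=Alice: ✗
student=Kai: ✓ → 11
student=Rosa: ✓ → 40
student=Mira: ✓ → 15
score_sum = 33 + 5 + 26 + 32 + 1 + 21 + 31 + 11 + 40 + 15 = 215

year_sum=1, score_sum=215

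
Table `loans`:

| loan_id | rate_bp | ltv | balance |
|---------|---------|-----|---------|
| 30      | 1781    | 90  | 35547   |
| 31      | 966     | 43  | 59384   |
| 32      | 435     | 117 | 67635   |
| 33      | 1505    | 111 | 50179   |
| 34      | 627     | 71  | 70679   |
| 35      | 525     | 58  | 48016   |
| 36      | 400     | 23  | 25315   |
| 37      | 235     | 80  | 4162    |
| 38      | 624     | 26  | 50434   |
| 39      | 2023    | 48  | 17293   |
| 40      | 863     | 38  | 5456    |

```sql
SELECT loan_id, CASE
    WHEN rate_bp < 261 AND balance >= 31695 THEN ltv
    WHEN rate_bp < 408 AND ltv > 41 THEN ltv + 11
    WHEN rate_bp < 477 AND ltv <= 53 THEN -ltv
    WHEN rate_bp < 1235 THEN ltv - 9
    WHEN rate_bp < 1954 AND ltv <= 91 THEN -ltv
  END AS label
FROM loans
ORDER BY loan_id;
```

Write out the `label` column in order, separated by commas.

loan_id=30: rate_bp < 1954 AND ltv <= 91 → -90
loan_id=31: rate_bp < 1235 → 34
loan_id=32: rate_bp < 1235 → 108
loan_id=33: (no match → NULL) → NULL
loan_id=34: rate_bp < 1235 → 62
loan_id=35: rate_bp < 1235 → 49
loan_id=36: rate_bp < 477 AND ltv <= 53 → -23
loan_id=37: rate_bp < 408 AND ltv > 41 → 91
loan_id=38: rate_bp < 1235 → 17
loan_id=39: (no match → NULL) → NULL
loan_id=40: rate_bp < 1235 → 29

-90, 34, 108, NULL, 62, 49, -23, 91, 17, NULL, 29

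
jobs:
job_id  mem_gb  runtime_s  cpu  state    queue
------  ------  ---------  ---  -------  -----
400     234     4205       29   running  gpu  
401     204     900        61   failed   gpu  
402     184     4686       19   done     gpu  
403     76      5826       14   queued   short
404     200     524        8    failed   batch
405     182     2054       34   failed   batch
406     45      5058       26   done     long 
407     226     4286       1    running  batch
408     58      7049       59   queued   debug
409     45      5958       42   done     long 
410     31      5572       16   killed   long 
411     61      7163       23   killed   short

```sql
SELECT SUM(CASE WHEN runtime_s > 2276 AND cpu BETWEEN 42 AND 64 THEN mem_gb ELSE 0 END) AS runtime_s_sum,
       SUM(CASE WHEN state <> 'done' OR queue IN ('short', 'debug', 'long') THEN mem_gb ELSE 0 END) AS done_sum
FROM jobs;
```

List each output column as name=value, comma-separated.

[runtime_s_sum: runtime_s > 2276 AND cpu BETWEEN 42 AND 64]
job_id=400: ✗
job_id=401: ✗
job_id=402: ✗
job_id=403: ✗
job_id=404: ✗
job_id=405: ✗
job_id=406: ✗
job_id=407: ✗
job_id=408: ✓ → 58
job_id=409: ✓ → 45
job_id=410: ✗
job_id=411: ✗
runtime_s_sum = 58 + 45 = 103
—
[done_sum: state <> 'done' OR queue IN ('short', 'debug', 'long')]
job_id=400: ✓ → 234
job_id=401: ✓ → 204
job_id=402: ✗
job_id=403: ✓ → 76
job_id=404: ✓ → 200
job_id=405: ✓ → 182
job_id=406: ✓ → 45
job_id=407: ✓ → 226
job_id=408: ✓ → 58
job_id=409: ✓ → 45
job_id=410: ✓ → 31
job_id=411: ✓ → 61
done_sum = 234 + 204 + 76 + 200 + 182 + 45 + 226 + 58 + 45 + 31 + 61 = 1362

runtime_s_sum=103, done_sum=1362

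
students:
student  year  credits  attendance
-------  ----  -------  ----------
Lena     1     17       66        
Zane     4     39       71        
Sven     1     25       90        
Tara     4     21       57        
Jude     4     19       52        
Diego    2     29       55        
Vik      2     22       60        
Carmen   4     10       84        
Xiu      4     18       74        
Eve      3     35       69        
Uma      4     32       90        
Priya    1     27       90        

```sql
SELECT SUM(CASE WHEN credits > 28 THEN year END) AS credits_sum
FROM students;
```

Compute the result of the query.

13

student=Lena: ✗
student=Zane: ✓ → 4
student=Sven: ✗
student=Tara: ✗
student=Jude: ✗
student=Diego: ✓ → 2
student=Vik: ✗
student=Carmen: ✗
student=Xiu: ✗
student=Eve: ✓ → 3
student=Uma: ✓ → 4
student=Priya: ✗
credits_sum = 4 + 2 + 3 + 4 = 13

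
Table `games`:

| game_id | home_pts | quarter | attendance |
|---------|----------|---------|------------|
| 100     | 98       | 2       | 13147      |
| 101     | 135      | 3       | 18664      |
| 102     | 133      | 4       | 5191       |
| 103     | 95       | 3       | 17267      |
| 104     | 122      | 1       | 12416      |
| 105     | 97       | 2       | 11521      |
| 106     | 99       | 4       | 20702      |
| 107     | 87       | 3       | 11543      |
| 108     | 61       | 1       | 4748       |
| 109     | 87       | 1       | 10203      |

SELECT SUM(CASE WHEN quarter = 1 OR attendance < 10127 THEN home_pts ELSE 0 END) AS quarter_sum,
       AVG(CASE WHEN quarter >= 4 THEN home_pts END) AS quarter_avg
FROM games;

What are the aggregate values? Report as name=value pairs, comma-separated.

[quarter_sum: quarter = 1 OR attendance < 10127]
game_id=100: ✗
game_id=101: ✗
game_id=102: ✓ → 133
game_id=103: ✗
game_id=104: ✓ → 122
game_id=105: ✗
game_id=106: ✗
game_id=107: ✗
game_id=108: ✓ → 61
game_id=109: ✓ → 87
quarter_sum = 133 + 122 + 61 + 87 = 403
—
[quarter_avg: quarter >= 4]
game_id=100: ✗
game_id=101: ✗
game_id=102: ✓ → 133
game_id=103: ✗
game_id=104: ✗
game_id=105: ✗
game_id=106: ✓ → 99
game_id=107: ✗
game_id=108: ✗
game_id=109: ✗
quarter_avg = (133 + 99) / 2 = 116

quarter_sum=403, quarter_avg=116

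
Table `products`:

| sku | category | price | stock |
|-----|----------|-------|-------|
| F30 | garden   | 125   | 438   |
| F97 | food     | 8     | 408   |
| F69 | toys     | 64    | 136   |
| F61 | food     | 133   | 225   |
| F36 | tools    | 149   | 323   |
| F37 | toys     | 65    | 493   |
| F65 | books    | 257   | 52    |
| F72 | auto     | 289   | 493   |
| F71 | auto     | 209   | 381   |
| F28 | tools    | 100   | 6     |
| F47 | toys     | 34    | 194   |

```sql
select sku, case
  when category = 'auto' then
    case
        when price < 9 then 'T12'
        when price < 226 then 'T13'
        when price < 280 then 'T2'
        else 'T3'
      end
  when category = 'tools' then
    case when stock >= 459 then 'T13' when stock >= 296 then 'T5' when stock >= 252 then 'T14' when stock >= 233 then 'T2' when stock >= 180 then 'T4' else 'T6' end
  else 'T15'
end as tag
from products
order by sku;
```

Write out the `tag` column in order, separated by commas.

T6, T15, T5, T15, T15, T15, T15, T15, T13, T3, T15

sku=F28: category='tools' → inner[ELSE] → T6
sku=F30: category='garden' → outer ELSE → T15
sku=F36: category='tools' → inner[stock >= 296] → T5
sku=F37: category='toys' → outer ELSE → T15
sku=F47: category='toys' → outer ELSE → T15
sku=F61: category='food' → outer ELSE → T15
sku=F65: category='books' → outer ELSE → T15
sku=F69: category='toys' → outer ELSE → T15
sku=F71: category='auto' → inner[price < 226] → T13
sku=F72: category='auto' → inner[ELSE] → T3
sku=F97: category='food' → outer ELSE → T15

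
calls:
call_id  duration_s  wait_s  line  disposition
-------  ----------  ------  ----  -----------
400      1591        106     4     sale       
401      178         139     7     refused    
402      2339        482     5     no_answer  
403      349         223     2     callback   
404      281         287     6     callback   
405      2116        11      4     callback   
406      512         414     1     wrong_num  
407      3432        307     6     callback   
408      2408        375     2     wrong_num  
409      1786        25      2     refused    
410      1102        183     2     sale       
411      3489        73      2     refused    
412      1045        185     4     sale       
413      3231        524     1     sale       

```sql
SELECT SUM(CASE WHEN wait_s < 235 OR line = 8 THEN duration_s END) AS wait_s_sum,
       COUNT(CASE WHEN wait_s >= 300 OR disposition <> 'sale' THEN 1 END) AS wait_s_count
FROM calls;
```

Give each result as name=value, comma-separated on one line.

[wait_s_sum: wait_s < 235 OR line = 8]
call_id=400: ✓ → 1591
call_id=401: ✓ → 178
call_id=402: ✗
call_id=403: ✓ → 349
call_id=404: ✗
call_id=405: ✓ → 2116
call_id=406: ✗
call_id=407: ✗
call_id=408: ✗
call_id=409: ✓ → 1786
call_id=410: ✓ → 1102
call_id=411: ✓ → 3489
call_id=412: ✓ → 1045
call_id=413: ✗
wait_s_sum = 1591 + 178 + 349 + 2116 + 1786 + 1102 + 3489 + 1045 = 11656
—
[wait_s_count: wait_s >= 300 OR disposition <> 'sale']
call_id=400: ✗
call_id=401: ✓ → 1
call_id=402: ✓ → 1
call_id=403: ✓ → 1
call_id=404: ✓ → 1
call_id=405: ✓ → 1
call_id=406: ✓ → 1
call_id=407: ✓ → 1
call_id=408: ✓ → 1
call_id=409: ✓ → 1
call_id=410: ✗
call_id=411: ✓ → 1
call_id=412: ✗
call_id=413: ✓ → 1
wait_s_count = COUNT(1, 1, 1, 1, 1, 1, 1, 1, 1, 1, 1) = 11

wait_s_sum=11656, wait_s_count=11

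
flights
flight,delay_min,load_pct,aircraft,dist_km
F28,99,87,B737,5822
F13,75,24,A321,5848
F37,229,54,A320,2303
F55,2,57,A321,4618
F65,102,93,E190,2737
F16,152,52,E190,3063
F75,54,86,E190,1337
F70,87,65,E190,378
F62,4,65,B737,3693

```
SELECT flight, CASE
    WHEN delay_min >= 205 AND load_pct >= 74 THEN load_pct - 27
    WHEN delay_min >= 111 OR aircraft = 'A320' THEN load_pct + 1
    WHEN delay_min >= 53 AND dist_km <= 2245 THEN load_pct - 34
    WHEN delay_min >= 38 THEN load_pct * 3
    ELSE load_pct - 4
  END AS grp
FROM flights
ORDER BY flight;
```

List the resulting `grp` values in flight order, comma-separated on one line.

flight=F13: delay_min >= 38 → 72
flight=F16: delay_min >= 111 OR aircraft = 'A320' → 53
flight=F28: delay_min >= 38 → 261
flight=F37: delay_min >= 111 OR aircraft = 'A320' → 55
flight=F55: ELSE → 53
flight=F62: ELSE → 61
flight=F65: delay_min >= 38 → 279
flight=F70: delay_min >= 53 AND dist_km <= 2245 → 31
flight=F75: delay_min >= 53 AND dist_km <= 2245 → 52

72, 53, 261, 55, 53, 61, 279, 31, 52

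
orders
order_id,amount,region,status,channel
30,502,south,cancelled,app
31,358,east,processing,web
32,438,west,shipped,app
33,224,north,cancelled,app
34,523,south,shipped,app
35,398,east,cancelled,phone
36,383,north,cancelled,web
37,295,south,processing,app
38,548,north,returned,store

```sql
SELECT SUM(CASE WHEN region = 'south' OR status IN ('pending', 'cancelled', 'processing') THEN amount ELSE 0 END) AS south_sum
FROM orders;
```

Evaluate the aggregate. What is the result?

order_id=30: ✓ → 502
order_id=31: ✓ → 358
order_id=32: ✗
order_id=33: ✓ → 224
order_id=34: ✓ → 523
order_id=35: ✓ → 398
order_id=36: ✓ → 383
order_id=37: ✓ → 295
order_id=38: ✗
south_sum = 502 + 358 + 224 + 523 + 398 + 383 + 295 = 2683

2683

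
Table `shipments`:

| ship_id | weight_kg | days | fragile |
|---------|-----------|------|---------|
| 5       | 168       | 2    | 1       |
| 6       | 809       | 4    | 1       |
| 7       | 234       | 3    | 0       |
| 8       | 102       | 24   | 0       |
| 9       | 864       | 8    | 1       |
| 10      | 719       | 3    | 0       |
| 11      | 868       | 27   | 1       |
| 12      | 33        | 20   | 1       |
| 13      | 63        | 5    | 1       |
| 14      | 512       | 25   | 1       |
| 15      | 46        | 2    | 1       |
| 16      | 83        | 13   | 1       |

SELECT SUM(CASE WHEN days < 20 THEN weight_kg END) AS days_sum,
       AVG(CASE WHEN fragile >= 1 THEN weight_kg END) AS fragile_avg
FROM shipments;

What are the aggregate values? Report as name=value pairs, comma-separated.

[days_sum: days < 20]
ship_id=5: ✓ → 168
ship_id=6: ✓ → 809
ship_id=7: ✓ → 234
ship_id=8: ✗
ship_id=9: ✓ → 864
ship_id=10: ✓ → 719
ship_id=11: ✗
ship_id=12: ✗
ship_id=13: ✓ → 63
ship_id=14: ✗
ship_id=15: ✓ → 46
ship_id=16: ✓ → 83
days_sum = 168 + 809 + 234 + 864 + 719 + 63 + 46 + 83 = 2986
—
[fragile_avg: fragile >= 1]
ship_id=5: ✓ → 168
ship_id=6: ✓ → 809
ship_id=7: ✗
ship_id=8: ✗
ship_id=9: ✓ → 864
ship_id=10: ✗
ship_id=11: ✓ → 868
ship_id=12: ✓ → 33
ship_id=13: ✓ → 63
ship_id=14: ✓ → 512
ship_id=15: ✓ → 46
ship_id=16: ✓ → 83
fragile_avg = (168 + 809 + 864 + 868 + 33 + 63 + 512 + 46 + 83) / 9 = 382.8888888889

days_sum=2986, fragile_avg=382.8888888889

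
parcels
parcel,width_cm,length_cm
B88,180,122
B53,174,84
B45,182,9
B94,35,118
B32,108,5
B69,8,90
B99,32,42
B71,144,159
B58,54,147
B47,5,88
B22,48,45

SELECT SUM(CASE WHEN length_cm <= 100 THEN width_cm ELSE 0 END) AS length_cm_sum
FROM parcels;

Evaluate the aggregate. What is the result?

557

parcel=B88: ✗
parcel=B53: ✓ → 174
parcel=B45: ✓ → 182
parcel=B94: ✗
parcel=B32: ✓ → 108
parcel=B69: ✓ → 8
parcel=B99: ✓ → 32
parcel=B71: ✗
parcel=B58: ✗
parcel=B47: ✓ → 5
parcel=B22: ✓ → 48
length_cm_sum = 174 + 182 + 108 + 8 + 32 + 5 + 48 = 557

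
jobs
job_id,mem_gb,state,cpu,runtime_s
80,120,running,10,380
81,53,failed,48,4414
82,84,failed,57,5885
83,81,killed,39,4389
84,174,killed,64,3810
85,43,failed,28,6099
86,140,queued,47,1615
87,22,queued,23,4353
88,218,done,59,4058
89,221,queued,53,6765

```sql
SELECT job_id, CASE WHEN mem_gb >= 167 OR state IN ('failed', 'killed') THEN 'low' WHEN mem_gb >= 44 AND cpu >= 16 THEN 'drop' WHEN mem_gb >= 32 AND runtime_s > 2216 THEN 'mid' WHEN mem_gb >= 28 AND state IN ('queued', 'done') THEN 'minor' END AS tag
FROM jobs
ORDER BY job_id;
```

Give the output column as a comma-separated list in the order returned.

job_id=80: (no match → NULL) → NULL
job_id=81: mem_gb >= 167 OR state IN ('failed', 'killed') → low
job_id=82: mem_gb >= 167 OR state IN ('failed', 'killed') → low
job_id=83: mem_gb >= 167 OR state IN ('failed', 'killed') → low
job_id=84: mem_gb >= 167 OR state IN ('failed', 'killed') → low
job_id=85: mem_gb >= 167 OR state IN ('failed', 'killed') → low
job_id=86: mem_gb >= 44 AND cpu >= 16 → drop
job_id=87: (no match → NULL) → NULL
job_id=88: mem_gb >= 167 OR state IN ('failed', 'killed') → low
job_id=89: mem_gb >= 167 OR state IN ('failed', 'killed') → low

NULL, low, low, low, low, low, drop, NULL, low, low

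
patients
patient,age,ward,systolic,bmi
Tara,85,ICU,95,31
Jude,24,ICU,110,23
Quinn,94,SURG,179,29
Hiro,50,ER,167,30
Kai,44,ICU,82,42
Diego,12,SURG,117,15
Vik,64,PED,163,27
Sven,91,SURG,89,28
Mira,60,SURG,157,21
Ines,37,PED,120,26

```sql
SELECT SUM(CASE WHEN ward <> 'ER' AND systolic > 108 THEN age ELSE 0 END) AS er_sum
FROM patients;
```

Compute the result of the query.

291

patient=Tara: ✗
patient=Jude: ✓ → 24
patient=Quinn: ✓ → 94
patient=Hiro: ✗
patient=Kai: ✗
patient=Diego: ✓ → 12
patient=Vik: ✓ → 64
patient=Sven: ✗
patient=Mira: ✓ → 60
patient=Ines: ✓ → 37
er_sum = 24 + 94 + 12 + 64 + 60 + 37 = 291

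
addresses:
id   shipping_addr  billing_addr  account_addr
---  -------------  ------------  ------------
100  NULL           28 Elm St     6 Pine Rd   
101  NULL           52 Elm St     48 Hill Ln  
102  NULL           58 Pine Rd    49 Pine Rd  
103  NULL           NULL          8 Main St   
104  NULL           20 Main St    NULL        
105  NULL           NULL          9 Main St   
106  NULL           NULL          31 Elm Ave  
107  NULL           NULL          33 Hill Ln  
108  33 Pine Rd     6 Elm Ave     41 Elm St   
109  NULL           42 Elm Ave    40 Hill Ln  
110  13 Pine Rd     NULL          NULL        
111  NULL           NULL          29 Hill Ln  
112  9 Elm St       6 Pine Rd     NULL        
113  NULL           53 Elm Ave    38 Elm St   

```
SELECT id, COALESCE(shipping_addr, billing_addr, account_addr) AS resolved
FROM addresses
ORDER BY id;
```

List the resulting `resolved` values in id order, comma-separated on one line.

id=100: shipping_addr=NULL, billing_addr=28 Elm St → 28 Elm St
id=101: shipping_addr=NULL, billing_addr=52 Elm St → 52 Elm St
id=102: shipping_addr=NULL, billing_addr=58 Pine Rd → 58 Pine Rd
id=103: shipping_addr=NULL, billing_addr=NULL, account_addr=8 Main St → 8 Main St
id=104: shipping_addr=NULL, billing_addr=20 Main St → 20 Main St
id=105: shipping_addr=NULL, billing_addr=NULL, account_addr=9 Main St → 9 Main St
id=106: shipping_addr=NULL, billing_addr=NULL, account_addr=31 Elm Ave → 31 Elm Ave
id=107: shipping_addr=NULL, billing_addr=NULL, account_addr=33 Hill Ln → 33 Hill Ln
id=108: shipping_addr=33 Pine Rd → 33 Pine Rd
id=109: shipping_addr=NULL, billing_addr=42 Elm Ave → 42 Elm Ave
id=110: shipping_addr=13 Pine Rd → 13 Pine Rd
id=111: shipping_addr=NULL, billing_addr=NULL, account_addr=29 Hill Ln → 29 Hill Ln
id=112: shipping_addr=9 Elm St → 9 Elm St
id=113: shipping_addr=NULL, billing_addr=53 Elm Ave → 53 Elm Ave

28 Elm St, 52 Elm St, 58 Pine Rd, 8 Main St, 20 Main St, 9 Main St, 31 Elm Ave, 33 Hill Ln, 33 Pine Rd, 42 Elm Ave, 13 Pine Rd, 29 Hill Ln, 9 Elm St, 53 Elm Ave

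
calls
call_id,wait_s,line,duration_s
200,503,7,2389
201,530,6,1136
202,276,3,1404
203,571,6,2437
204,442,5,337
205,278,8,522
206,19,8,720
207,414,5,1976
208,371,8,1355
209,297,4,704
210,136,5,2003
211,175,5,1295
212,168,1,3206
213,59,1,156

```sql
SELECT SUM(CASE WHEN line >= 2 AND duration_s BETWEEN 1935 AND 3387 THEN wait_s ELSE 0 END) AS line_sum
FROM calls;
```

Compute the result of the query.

1624

call_id=200: ✓ → 503
call_id=201: ✗
call_id=202: ✗
call_id=203: ✓ → 571
call_id=204: ✗
call_id=205: ✗
call_id=206: ✗
call_id=207: ✓ → 414
call_id=208: ✗
call_id=209: ✗
call_id=210: ✓ → 136
call_id=211: ✗
call_id=212: ✗
call_id=213: ✗
line_sum = 503 + 571 + 414 + 136 = 1624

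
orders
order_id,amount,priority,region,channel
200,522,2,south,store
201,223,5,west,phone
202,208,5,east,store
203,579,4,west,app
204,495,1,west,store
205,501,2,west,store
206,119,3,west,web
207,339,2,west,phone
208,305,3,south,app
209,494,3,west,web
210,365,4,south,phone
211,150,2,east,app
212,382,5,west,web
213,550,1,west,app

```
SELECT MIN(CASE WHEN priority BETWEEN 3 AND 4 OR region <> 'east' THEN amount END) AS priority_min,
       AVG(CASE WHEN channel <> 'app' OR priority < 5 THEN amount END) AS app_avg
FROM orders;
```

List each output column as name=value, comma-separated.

priority_min=119, app_avg=373.7142857143

[priority_min: priority BETWEEN 3 AND 4 OR region <> 'east']
order_id=200: ✓ → 522
order_id=201: ✓ → 223
order_id=202: ✗
order_id=203: ✓ → 579
order_id=204: ✓ → 495
order_id=205: ✓ → 501
order_id=206: ✓ → 119
order_id=207: ✓ → 339
order_id=208: ✓ → 305
order_id=209: ✓ → 494
order_id=210: ✓ → 365
order_id=211: ✗
order_id=212: ✓ → 382
order_id=213: ✓ → 550
priority_min = MIN(522, 223, 579, 495, 501, 119, 339, 305, 494, 365, 382, 550) = 119
—
[app_avg: channel <> 'app' OR priority < 5]
order_id=200: ✓ → 522
order_id=201: ✓ → 223
order_id=202: ✓ → 208
order_id=203: ✓ → 579
order_id=204: ✓ → 495
order_id=205: ✓ → 501
order_id=206: ✓ → 119
order_id=207: ✓ → 339
order_id=208: ✓ → 305
order_id=209: ✓ → 494
order_id=210: ✓ → 365
order_id=211: ✓ → 150
order_id=212: ✓ → 382
order_id=213: ✓ → 550
app_avg = (522 + 223 + 208 + 579 + 495 + 501 + 119 + 339 + 305 + 494 + 365 + 150 + 382 + 550) / 14 = 373.7142857143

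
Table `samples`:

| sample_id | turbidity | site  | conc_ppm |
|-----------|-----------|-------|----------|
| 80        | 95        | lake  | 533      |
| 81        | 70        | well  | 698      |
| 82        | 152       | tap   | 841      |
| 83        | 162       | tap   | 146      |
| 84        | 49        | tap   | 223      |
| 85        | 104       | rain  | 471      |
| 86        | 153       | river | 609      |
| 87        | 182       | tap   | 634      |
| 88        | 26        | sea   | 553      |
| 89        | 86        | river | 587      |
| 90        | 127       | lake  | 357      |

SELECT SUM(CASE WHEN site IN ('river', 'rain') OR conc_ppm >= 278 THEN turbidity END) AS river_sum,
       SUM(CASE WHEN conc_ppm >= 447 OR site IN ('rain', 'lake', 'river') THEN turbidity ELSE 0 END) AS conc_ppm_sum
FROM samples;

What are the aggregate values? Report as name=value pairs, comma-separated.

[river_sum: site IN ('river', 'rain') OR conc_ppm >= 278]
sample_id=80: ✓ → 95
sample_id=81: ✓ → 70
sample_id=82: ✓ → 152
sample_id=83: ✗
sample_id=84: ✗
sample_id=85: ✓ → 104
sample_id=86: ✓ → 153
sample_id=87: ✓ → 182
sample_id=88: ✓ → 26
sample_id=89: ✓ → 86
sample_id=90: ✓ → 127
river_sum = 95 + 70 + 152 + 104 + 153 + 182 + 26 + 86 + 127 = 995
—
[conc_ppm_sum: conc_ppm >= 447 OR site IN ('rain', 'lake', 'river')]
sample_id=80: ✓ → 95
sample_id=81: ✓ → 70
sample_id=82: ✓ → 152
sample_id=83: ✗
sample_id=84: ✗
sample_id=85: ✓ → 104
sample_id=86: ✓ → 153
sample_id=87: ✓ → 182
sample_id=88: ✓ → 26
sample_id=89: ✓ → 86
sample_id=90: ✓ → 127
conc_ppm_sum = 95 + 70 + 152 + 104 + 153 + 182 + 26 + 86 + 127 = 995

river_sum=995, conc_ppm_sum=995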